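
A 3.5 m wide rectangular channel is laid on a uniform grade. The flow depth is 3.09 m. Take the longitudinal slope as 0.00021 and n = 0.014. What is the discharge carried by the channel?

Q = 12.1 m³/s

Flow area A = b·y = 3.5 × 3.09 = 10.81 m². Wetted perimeter P = b + 2y = 3.5 + 2×3.09 = 9.68 m.
Hydraulic radius R = A/P = 10.81/9.68 = 1.117 m.
Manning's equation: Q = (1/n) A R^(2/3) S^(1/2) = (1/0.014) × 10.81 × 1.117^(2/3) × 0.00021^(1/2) = 12.1 m³/s.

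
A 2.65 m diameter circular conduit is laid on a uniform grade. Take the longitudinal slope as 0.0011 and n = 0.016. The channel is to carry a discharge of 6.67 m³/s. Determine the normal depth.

y_n = 1.74 m

Manning's equation rearranged: A R^(2/3) = nQ / (1·√S) = 0.016 × 6.67 / (√0.0011) = 3.218.
At y = 1.25 m: A R^(2/3) = 1.896 — short.
At y = 1.74 m: A R^(2/3) = 3.216 — close enough.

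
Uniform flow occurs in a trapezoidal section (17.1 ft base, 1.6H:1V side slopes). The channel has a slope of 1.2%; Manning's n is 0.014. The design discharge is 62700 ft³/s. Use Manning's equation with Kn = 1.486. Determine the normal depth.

Manning's equation rearranged: A R^(2/3) = nQ / (1.486·√S) = 0.014 × 62700 / (1.486 × √0.012) = 5392.
Trying y = 18.8 ft: A R^(2/3) = 4137 — too small.
Trying y = 26.5 ft: A R^(2/3) = 8924 — too large.
Trying y = 21.2 ft: A R^(2/3) = 5395 — matches.

y_n = 21.2 ft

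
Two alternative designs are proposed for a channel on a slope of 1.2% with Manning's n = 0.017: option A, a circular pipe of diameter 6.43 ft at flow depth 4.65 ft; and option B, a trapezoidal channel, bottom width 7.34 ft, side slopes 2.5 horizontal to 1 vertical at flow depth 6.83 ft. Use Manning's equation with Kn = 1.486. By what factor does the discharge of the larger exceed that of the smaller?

10.4

Channel A: For a circular section of diameter D = 6.43 ft at depth y = 4.65 ft, the central angle is θ = 2 arccos(1 − 2y/D) = 4.067 rad. Then A = (D²/8)(θ − sin θ) = 25.15 ft² and P = Dθ/2 = 13.08 ft. Hydraulic radius R = A/P = 25.15/13.08 = 1.923 ft. Q_A = (1.486/0.017)·25.15·1.923^(2/3)·√0.012 = 372.4 ft³/s.
Channel B: With bottom width b = 7.34 ft and side slope z = 2.5: A = (b + zy)y = (7.34 + 2.5×6.83)×6.83 = 166.8 ft²; P = b + 2y√(1+z²) = 7.34 + 2×6.83×2.693 = 44.12 ft. Hydraulic radius R = A/P = 166.8/44.12 = 3.78 ft. Q_B = (1.486/0.017)·166.8·3.78^(2/3)·√0.012 = 3874 ft³/s.
The larger discharge is 3874 ft³/s and the smaller is 372.4 ft³/s; the ratio is 10.4.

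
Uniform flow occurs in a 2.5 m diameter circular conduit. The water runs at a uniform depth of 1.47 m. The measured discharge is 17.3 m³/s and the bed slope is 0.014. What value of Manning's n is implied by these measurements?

n = 0.016

For a circular section of diameter D = 2.5 m at depth y = 1.47 m, the central angle is θ = 2 arccos(1 − 2y/D) = 3.495 rad. Then A = (D²/8)(θ − sin θ) = 3.002 m² and P = Dθ/2 = 4.369 m.
Hydraulic radius R = A/P = 3.002/4.369 = 0.687 m.
Rearranging Manning's equation: n = (1/Q) A R^(2/3) S^(1/2) = (1/17.3) × 3.002 × 0.687^(2/3) × √0.014 = 0.016.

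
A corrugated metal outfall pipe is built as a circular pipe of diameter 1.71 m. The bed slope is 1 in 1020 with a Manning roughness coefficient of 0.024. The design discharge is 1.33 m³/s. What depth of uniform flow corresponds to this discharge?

y_n = 1.14 m

Manning's equation rearranged: A R^(2/3) = nQ / (1·√S) = 0.024 × 1.33 / (√0.0009804) = 1.019.
Trying y = 0.902 m: A R^(2/3) = 0.7128 — low.
Trying y = 1.23 m: A R^(2/3) = 1.13 — high.
Trying y = 1.14 m: A R^(2/3) = 1.022 — matches.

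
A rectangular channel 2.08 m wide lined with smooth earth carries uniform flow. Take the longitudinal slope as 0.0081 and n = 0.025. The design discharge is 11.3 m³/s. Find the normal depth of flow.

y_n = 1.95 m

Manning's equation rearranged: A R^(2/3) = nQ / (1·√S) = 0.025 × 11.3 / (√0.0081) = 3.139.
At y = 2.48 m: A R^(2/3) = 4.193 — high.
At y = 1.71 m: A R^(2/3) = 2.66 — low.
At y = 1.95 m: A R^(2/3) = 3.131 — close enough.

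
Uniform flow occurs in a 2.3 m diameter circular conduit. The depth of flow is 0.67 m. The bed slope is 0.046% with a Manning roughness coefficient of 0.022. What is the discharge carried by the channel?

Q = 0.518 m³/s

For a circular section of diameter D = 2.3 m at depth y = 0.67 m, the central angle is θ = 2 arccos(1 − 2y/D) = 2.28 rad. Then A = (D²/8)(θ − sin θ) = 1.006 m² and P = Dθ/2 = 2.623 m.
Hydraulic radius R = A/P = 1.006/2.623 = 0.3837 m.
Manning's equation: Q = (1/n) A R^(2/3) S^(1/2) = (1/0.022) × 1.006 × 0.3837^(2/3) × 0.00046^(1/2) = 0.518 m³/s.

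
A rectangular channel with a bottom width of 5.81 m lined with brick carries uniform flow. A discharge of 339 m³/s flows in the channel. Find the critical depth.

y_c = 7.03 m

For a rectangular channel, critical depth y_c = (q²/g)^(1/3) where q = Q/b = 339/5.81 = 58.35 m²/s.
So y_c = (58.35²/9.81)^(1/3) = 7.03 m.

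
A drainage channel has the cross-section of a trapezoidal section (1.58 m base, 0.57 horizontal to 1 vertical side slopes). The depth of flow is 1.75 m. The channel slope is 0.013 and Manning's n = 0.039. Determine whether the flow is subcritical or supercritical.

With bottom width b = 1.58 m and side slope z = 0.57: A = (b + zy)y = (1.58 + 0.57×1.75)×1.75 = 4.511 m²; P = b + 2y√(1+z²) = 1.58 + 2×1.75×1.151 = 5.609 m.
Hydraulic radius R = A/P = 4.511/5.609 = 0.8042 m.
V = (1/n) R^(2/3) √S = (1/0.039) × 0.8042^(2/3) × √0.013 = 2.528 m/s. Hydraulic depth D_h = A/T = 4.511/3.575 = 1.262 m.
Froude number Fr = V/√(g·D_h) = 2.528/√(9.81×1.262) = 0.719, which is less than 1, so the flow is subcritical.

subcritical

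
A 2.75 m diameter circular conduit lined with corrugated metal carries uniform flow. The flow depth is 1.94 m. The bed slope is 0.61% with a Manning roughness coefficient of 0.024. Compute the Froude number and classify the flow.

For a circular section of diameter D = 2.75 m at depth y = 1.94 m, the central angle is θ = 2 arccos(1 − 2y/D) = 3.988 rad. Then A = (D²/8)(θ − sin θ) = 4.479 m² and P = Dθ/2 = 5.484 m.
Hydraulic radius R = A/P = 4.479/5.484 = 0.8166 m.
V = (1/n) R^(2/3) √S = (1/0.024) × 0.8166^(2/3) × √0.0061 = 2.843 m/s. Hydraulic depth D_h = A/T = 4.479/2.507 = 1.786 m.
Froude number Fr = V/√(g·D_h) = 2.843/√(9.81×1.786) = 0.679, which is less than 1, so the flow is subcritical.

subcritical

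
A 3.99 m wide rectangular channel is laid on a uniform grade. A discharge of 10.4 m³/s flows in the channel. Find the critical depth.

y_c = 0.885 m

For a rectangular channel, critical depth y_c = (q²/g)^(1/3) where q = Q/b = 10.4/3.99 = 2.607 m²/s.
So y_c = (2.607²/9.81)^(1/3) = 0.885 m.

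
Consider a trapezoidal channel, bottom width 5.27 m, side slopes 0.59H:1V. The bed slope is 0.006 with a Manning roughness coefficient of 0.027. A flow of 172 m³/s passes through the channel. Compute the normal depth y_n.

y_n = 4.43 m

Manning's equation rearranged: A R^(2/3) = nQ / (1·√S) = 0.027 × 172 / (√0.006) = 59.95.
Trying y = 3.75 m: A R^(2/3) = 44.65 — low.
Trying y = 4.91 m: A R^(2/3) = 71.99 — high.
Trying y = 4.43 m: A R^(2/3) = 59.88 — ≈ 59.95.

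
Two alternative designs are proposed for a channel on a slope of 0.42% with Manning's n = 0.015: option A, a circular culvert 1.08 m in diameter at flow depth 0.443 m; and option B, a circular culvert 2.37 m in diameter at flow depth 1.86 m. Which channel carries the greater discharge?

Channel A: For a circular section of diameter D = 1.08 m at depth y = 0.443 m, the central angle is θ = 2 arccos(1 − 2y/D) = 2.78 rad. Then A = (D²/8)(θ − sin θ) = 0.3539 m² and P = Dθ/2 = 1.501 m. Hydraulic radius R = A/P = 0.3539/1.501 = 0.2357 m. Q_A = (1/0.015)·0.3539·0.2357^(2/3)·√0.0042 = 0.5833 m³/s.
Channel B: For a circular section of diameter D = 2.37 m at depth y = 1.86 m, the central angle is θ = 2 arccos(1 − 2y/D) = 4.354 rad. Then A = (D²/8)(θ − sin θ) = 3.714 m² and P = Dθ/2 = 5.159 m. Hydraulic radius R = A/P = 3.714/5.159 = 0.7199 m. Q_B = (1/0.015)·3.714·0.7199^(2/3)·√0.0042 = 12.89 m³/s.
Q_A = 0.5833 m³/s vs Q_B = 12.89 m³/s, so channel B carries more.

channel B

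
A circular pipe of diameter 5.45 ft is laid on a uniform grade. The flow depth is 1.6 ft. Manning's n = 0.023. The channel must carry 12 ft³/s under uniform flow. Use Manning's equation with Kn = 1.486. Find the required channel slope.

For a circular section of diameter D = 5.45 ft at depth y = 1.6 ft, the central angle is θ = 2 arccos(1 − 2y/D) = 2.29 rad. Then A = (D²/8)(θ − sin θ) = 5.712 ft² and P = Dθ/2 = 6.241 ft.
Hydraulic radius R = A/P = 5.712/6.241 = 0.9151 ft.
From Manning's equation, S = [nQ / (1.486 A R^(2/3))]² = [0.023 × 12 / (1.486 × 5.712 × 0.9151^(2/3))]² = 0.00119.

S = 0.00119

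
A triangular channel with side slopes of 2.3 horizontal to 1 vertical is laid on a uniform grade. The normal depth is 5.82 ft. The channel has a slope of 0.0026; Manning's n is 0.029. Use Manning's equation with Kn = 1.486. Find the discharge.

For a triangular section with side slope z = 2.3: A = zy² = 2.3×5.82² = 77.91 ft²; P = 2y√(1+z²) = 2×5.82×2.508 = 29.19 ft.
Hydraulic radius R = A/P = 77.91/29.19 = 2.669 ft.
Manning's equation: Q = (1.486/n) A R^(2/3) S^(1/2) = (1.486/0.029) × 77.91 × 2.669^(2/3) × 0.0026^(1/2) = 392 ft³/s.

Q = 392 ft³/s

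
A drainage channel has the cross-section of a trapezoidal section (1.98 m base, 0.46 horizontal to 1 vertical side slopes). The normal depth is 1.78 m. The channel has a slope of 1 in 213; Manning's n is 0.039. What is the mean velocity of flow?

V = 1.57 m/s

With bottom width b = 1.98 m and side slope z = 0.46: A = (b + zy)y = (1.98 + 0.46×1.78)×1.78 = 4.982 m²; P = b + 2y√(1+z²) = 1.98 + 2×1.78×1.101 = 5.899 m.
Hydraulic radius R = A/P = 4.982/5.899 = 0.8446 m.
From Manning's equation, V = (1/n) R^(2/3) S^(1/2) = (1/0.039) × 0.8446^(2/3) × 0.004695^(1/2) = 1.57 m/s.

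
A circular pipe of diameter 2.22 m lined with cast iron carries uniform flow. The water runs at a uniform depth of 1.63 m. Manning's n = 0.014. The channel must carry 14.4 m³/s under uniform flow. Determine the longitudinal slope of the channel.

S = 0.00752

For a circular section of diameter D = 2.22 m at depth y = 1.63 m, the central angle is θ = 2 arccos(1 − 2y/D) = 4.117 rad. Then A = (D²/8)(θ − sin θ) = 3.046 m² and P = Dθ/2 = 4.57 m.
Hydraulic radius R = A/P = 3.046/4.57 = 0.6666 m.
From Manning's equation, S = [nQ / (1 A R^(2/3))]² = [0.014 × 14.4 / (1 × 3.046 × 0.6666^(2/3))]² = 0.00752.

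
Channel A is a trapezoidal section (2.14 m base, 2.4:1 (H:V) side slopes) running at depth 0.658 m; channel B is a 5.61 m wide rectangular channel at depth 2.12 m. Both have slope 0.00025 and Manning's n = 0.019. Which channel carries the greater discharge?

channel B

Channel A: With bottom width b = 2.14 m and side slope z = 2.4: A = (b + zy)y = (2.14 + 2.4×0.658)×0.658 = 2.447 m²; P = b + 2y√(1+z²) = 2.14 + 2×0.658×2.6 = 5.562 m. Hydraulic radius R = A/P = 2.447/5.562 = 0.44 m. Q_A = (1/0.019)·2.447·0.44^(2/3)·√0.00025 = 1.178 m³/s.
Channel B: Flow area A = b·y = 5.61 × 2.12 = 11.89 m². Wetted perimeter P = b + 2y = 5.61 + 2×2.12 = 9.85 m. Hydraulic radius R = A/P = 11.89/9.85 = 1.207 m. Q_B = (1/0.019)·11.89·1.207^(2/3)·√0.00025 = 11.22 m³/s.
Q_A = 1.178 m³/s vs Q_B = 11.22 m³/s, so channel B carries more.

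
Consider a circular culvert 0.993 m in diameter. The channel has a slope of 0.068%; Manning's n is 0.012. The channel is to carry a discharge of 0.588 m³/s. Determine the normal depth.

Manning's equation rearranged: A R^(2/3) = nQ / (1·√S) = 0.012 × 0.588 / (√0.00068) = 0.2706.
Trying y = 0.908 m: A R^(2/3) = 0.3278 — too large.
Trying y = 0.536 m: A R^(2/3) = 0.1738 — too small.
Trying y = 0.726 m: A R^(2/3) = 0.2706 — ≈ 0.2706.

y_n = 0.726 m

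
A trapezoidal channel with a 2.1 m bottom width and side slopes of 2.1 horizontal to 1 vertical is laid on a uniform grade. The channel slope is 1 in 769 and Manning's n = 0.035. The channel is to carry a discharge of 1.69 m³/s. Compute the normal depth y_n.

y_n = 0.732 m

Manning's equation rearranged: A R^(2/3) = nQ / (1·√S) = 0.035 × 1.69 / (√0.0013) = 1.64.
Try y = 0.654 m: A R^(2/3) = 1.318 — low.
Try y = 0.933 m: A R^(2/3) = 2.658 — high.
Try y = 0.732 m: A R^(2/3) = 1.64 — close enough.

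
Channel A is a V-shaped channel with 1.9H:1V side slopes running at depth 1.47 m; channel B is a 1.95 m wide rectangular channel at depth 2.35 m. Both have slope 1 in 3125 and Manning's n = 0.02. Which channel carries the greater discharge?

Channel A: For a triangular section with side slope z = 1.9: A = zy² = 1.9×1.47² = 4.106 m²; P = 2y√(1+z²) = 2×1.47×2.147 = 6.312 m. Hydraulic radius R = A/P = 4.106/6.312 = 0.6504 m. Q_A = (1/0.02)·4.106·0.6504^(2/3)·√0.00032 = 2.757 m³/s.
Channel B: Flow area A = b·y = 1.95 × 2.35 = 4.583 m². Wetted perimeter P = b + 2y = 1.95 + 2×2.35 = 6.65 m. Hydraulic radius R = A/P = 4.583/6.65 = 0.6891 m. Q_B = (1/0.02)·4.583·0.6891^(2/3)·√0.00032 = 3.198 m³/s.
Q_A = 2.757 m³/s vs Q_B = 3.198 m³/s, so channel B carries more.

channel B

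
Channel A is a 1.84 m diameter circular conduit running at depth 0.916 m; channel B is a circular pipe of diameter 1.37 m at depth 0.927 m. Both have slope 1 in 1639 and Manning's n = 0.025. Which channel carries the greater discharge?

Channel A: For a circular section of diameter D = 1.84 m at depth y = 0.916 m, the central angle is θ = 2 arccos(1 − 2y/D) = 3.133 rad. Then A = (D²/8)(θ − sin θ) = 1.322 m² and P = Dθ/2 = 2.882 m. Hydraulic radius R = A/P = 1.322/2.882 = 0.4587 m. Q_A = (1/0.025)·1.322·0.4587^(2/3)·√0.0006101 = 0.777 m³/s.
Channel B: For a circular section of diameter D = 1.37 m at depth y = 0.927 m, the central angle is θ = 2 arccos(1 − 2y/D) = 3.864 rad. Then A = (D²/8)(θ − sin θ) = 1.062 m² and P = Dθ/2 = 2.647 m. Hydraulic radius R = A/P = 1.062/2.647 = 0.4011 m. Q_B = (1/0.025)·1.062·0.4011^(2/3)·√0.0006101 = 0.5704 m³/s.
Q_A = 0.777 m³/s vs Q_B = 0.5704 m³/s, so channel A carries more.

channel A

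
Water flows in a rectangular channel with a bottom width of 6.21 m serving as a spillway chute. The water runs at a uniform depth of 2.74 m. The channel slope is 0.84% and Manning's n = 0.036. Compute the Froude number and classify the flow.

Flow area A = b·y = 6.21 × 2.74 = 17.02 m². Wetted perimeter P = b + 2y = 6.21 + 2×2.74 = 11.69 m.
Hydraulic radius R = A/P = 17.02/11.69 = 1.456 m.
V = (1/n) R^(2/3) √S = (1/0.036) × 1.456^(2/3) × √0.0084 = 3.27 m/s. Hydraulic depth D_h = A/T = 17.02/6.21 = 2.74 m.
Froude number Fr = V/√(g·D_h) = 3.27/√(9.81×2.74) = 0.631, which is less than 1, so the flow is subcritical.

subcritical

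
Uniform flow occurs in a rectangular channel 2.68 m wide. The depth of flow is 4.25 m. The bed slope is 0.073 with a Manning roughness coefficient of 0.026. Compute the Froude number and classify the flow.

Flow area A = b·y = 2.68 × 4.25 = 11.39 m². Wetted perimeter P = b + 2y = 2.68 + 2×4.25 = 11.18 m.
Hydraulic radius R = A/P = 11.39/11.18 = 1.019 m.
V = (1/n) R^(2/3) √S = (1/0.026) × 1.019^(2/3) × √0.073 = 10.52 m/s. Hydraulic depth D_h = A/T = 11.39/2.68 = 4.25 m.
Froude number Fr = V/√(g·D_h) = 10.52/√(9.81×4.25) = 1.63, which is greater than 1, so the flow is supercritical.

supercritical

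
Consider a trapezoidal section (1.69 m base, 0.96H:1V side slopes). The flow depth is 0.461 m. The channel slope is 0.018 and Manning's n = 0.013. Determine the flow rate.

With bottom width b = 1.69 m and side slope z = 0.96: A = (b + zy)y = (1.69 + 0.96×0.461)×0.461 = 0.9831 m²; P = b + 2y√(1+z²) = 1.69 + 2×0.461×1.386 = 2.968 m.
Hydraulic radius R = A/P = 0.9831/2.968 = 0.3312 m.
Manning's equation: Q = (1/n) A R^(2/3) S^(1/2) = (1/0.013) × 0.9831 × 0.3312^(2/3) × 0.018^(1/2) = 4.86 m³/s.

Q = 4.86 m³/s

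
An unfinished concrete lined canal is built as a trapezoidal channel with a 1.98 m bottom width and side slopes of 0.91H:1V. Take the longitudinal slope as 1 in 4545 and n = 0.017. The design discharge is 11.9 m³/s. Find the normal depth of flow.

y_n = 2.65 m

Manning's equation rearranged: A R^(2/3) = nQ / (1·√S) = 0.017 × 11.9 / (√0.00022) = 13.64.
Trying y = 3.26 m: A R^(2/3) = 21.07 — too large.
Trying y = 1.91 m: A R^(2/3) = 7.073 — too small.
Trying y = 2.65 m: A R^(2/3) = 13.67 — close enough.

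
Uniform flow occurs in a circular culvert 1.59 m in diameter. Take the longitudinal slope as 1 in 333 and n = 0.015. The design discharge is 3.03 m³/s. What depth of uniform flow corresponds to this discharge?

Manning's equation rearranged: A R^(2/3) = nQ / (1·√S) = 0.015 × 3.03 / (√0.003003) = 0.8294.
Trying y = 0.73 m: A R^(2/3) = 0.4632 — short.
Trying y = 1.29 m: A R^(2/3) = 1.063 — over.
Trying y = 1.05 m: A R^(2/3) = 0.8304 — ≈ 0.8294.

y_n = 1.05 m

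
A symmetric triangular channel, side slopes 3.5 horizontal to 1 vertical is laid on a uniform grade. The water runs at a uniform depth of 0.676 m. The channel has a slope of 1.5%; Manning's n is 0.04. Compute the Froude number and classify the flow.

For a triangular section with side slope z = 3.5: A = zy² = 3.5×0.676² = 1.599 m²; P = 2y√(1+z²) = 2×0.676×3.64 = 4.921 m.
Hydraulic radius R = A/P = 1.599/4.921 = 0.325 m.
V = (1/n) R^(2/3) √S = (1/0.04) × 0.325^(2/3) × √0.015 = 1.447 m/s. Hydraulic depth D_h = A/T = 1.599/4.732 = 0.338 m.
Froude number Fr = V/√(g·D_h) = 1.447/√(9.81×0.338) = 0.795, which is less than 1, so the flow is subcritical.

subcritical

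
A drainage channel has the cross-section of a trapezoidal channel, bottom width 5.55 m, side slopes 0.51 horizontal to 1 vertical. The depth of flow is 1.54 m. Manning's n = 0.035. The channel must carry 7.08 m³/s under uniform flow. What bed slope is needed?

With bottom width b = 5.55 m and side slope z = 0.51: A = (b + zy)y = (5.55 + 0.51×1.54)×1.54 = 9.757 m²; P = b + 2y√(1+z²) = 5.55 + 2×1.54×1.123 = 9.007 m.
Hydraulic radius R = A/P = 9.757/9.007 = 1.083 m.
From Manning's equation, S = [nQ / (1 A R^(2/3))]² = [0.035 × 7.08 / (1 × 9.757 × 1.083^(2/3))]² = 0.00058.

S = 0.00058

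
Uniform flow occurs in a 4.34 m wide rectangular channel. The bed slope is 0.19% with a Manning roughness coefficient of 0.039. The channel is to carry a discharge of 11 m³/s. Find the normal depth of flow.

Manning's equation rearranged: A R^(2/3) = nQ / (1·√S) = 0.039 × 11 / (√0.0019) = 9.842.
Try y = 2.58 m: A R^(2/3) = 12.49 — high.
Try y = 1.66 m: A R^(2/3) = 6.916 — low.
Try y = 2.15 m: A R^(2/3) = 9.822 — ≈ 9.842.

y_n = 2.15 m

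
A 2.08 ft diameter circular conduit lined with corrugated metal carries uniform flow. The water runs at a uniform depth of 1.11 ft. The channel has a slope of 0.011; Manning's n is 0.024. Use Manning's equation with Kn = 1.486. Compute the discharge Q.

For a circular section of diameter D = 2.08 ft at depth y = 1.11 ft, the central angle is θ = 2 arccos(1 − 2y/D) = 3.276 rad. Then A = (D²/8)(θ − sin θ) = 1.844 ft² and P = Dθ/2 = 3.407 ft.
Hydraulic radius R = A/P = 1.844/3.407 = 0.5413 ft.
Manning's equation: Q = (1.486/n) A R^(2/3) S^(1/2) = (1.486/0.024) × 1.844 × 0.5413^(2/3) × 0.011^(1/2) = 7.96 ft³/s.

Q = 7.96 ft³/s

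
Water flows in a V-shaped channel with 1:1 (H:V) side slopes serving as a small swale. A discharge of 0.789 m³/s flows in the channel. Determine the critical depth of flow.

At critical depth, Q² T / (g A³) = 1, i.e. A³/T = Q²/g = 0.789²/9.81 = 0.06346.
Trying y = 0.479 m: A³/T = 0.01261 — too small.
Trying y = 0.832 m: A³/T = 0.1993 — too large.
Trying y = 0.662 m: A³/T = 0.06357 — matches.

y_c = 0.662 m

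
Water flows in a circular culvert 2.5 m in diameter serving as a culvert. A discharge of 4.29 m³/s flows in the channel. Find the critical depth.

At critical depth, Q² T / (g A³) = 1, i.e. A³/T = Q²/g = 4.29²/9.81 = 1.876.
Trying y = 1.13 m: A³/T = 4.021 — over.
Trying y = 0.642 m: A³/T = 0.4532 — short.
Trying y = 0.926 m: A³/T = 1.872 — close enough.

y_c = 0.926 m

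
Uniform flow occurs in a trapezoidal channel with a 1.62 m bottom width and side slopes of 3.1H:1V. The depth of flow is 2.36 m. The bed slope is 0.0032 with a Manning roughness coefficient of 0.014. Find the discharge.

Q = 98.4 m³/s

With bottom width b = 1.62 m and side slope z = 3.1: A = (b + zy)y = (1.62 + 3.1×2.36)×2.36 = 21.09 m²; P = b + 2y√(1+z²) = 1.62 + 2×2.36×3.257 = 16.99 m.
Hydraulic radius R = A/P = 21.09/16.99 = 1.241 m.
Manning's equation: Q = (1/n) A R^(2/3) S^(1/2) = (1/0.014) × 21.09 × 1.241^(2/3) × 0.0032^(1/2) = 98.4 m³/s.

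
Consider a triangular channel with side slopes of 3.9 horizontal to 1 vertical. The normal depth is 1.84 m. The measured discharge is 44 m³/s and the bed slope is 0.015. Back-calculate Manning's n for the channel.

For a triangular section with side slope z = 3.9: A = zy² = 3.9×1.84² = 13.2 m²; P = 2y√(1+z²) = 2×1.84×4.026 = 14.82 m.
Hydraulic radius R = A/P = 13.2/14.82 = 0.8912 m.
Rearranging Manning's equation: n = (1/Q) A R^(2/3) S^(1/2) = (1/44) × 13.2 × 0.8912^(2/3) × √0.015 = 0.034.

n = 0.034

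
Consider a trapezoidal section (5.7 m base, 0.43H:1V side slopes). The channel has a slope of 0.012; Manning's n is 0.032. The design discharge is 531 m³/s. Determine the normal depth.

Manning's equation rearranged: A R^(2/3) = nQ / (1·√S) = 0.032 × 531 / (√0.012) = 155.1.
Try y = 6.8 m: A R^(2/3) = 118.2 — too small.
Try y = 8.58 m: A R^(2/3) = 178.7 — too large.
Try y = 7.93 m: A R^(2/3) = 155.1 — ≈ 155.1.

y_n = 7.93 m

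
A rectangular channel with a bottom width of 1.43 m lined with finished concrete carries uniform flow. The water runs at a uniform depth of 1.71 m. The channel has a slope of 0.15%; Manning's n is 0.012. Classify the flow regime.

Flow area A = b·y = 1.43 × 1.71 = 2.445 m². Wetted perimeter P = b + 2y = 1.43 + 2×1.71 = 4.85 m.
Hydraulic radius R = A/P = 2.445/4.85 = 0.5042 m.
V = (1/n) R^(2/3) √S = (1/0.012) × 0.5042^(2/3) × √0.0015 = 2.045 m/s. Hydraulic depth D_h = A/T = 2.445/1.43 = 1.71 m.
Froude number Fr = V/√(g·D_h) = 2.045/√(9.81×1.71) = 0.499, which is less than 1, so the flow is subcritical.

subcritical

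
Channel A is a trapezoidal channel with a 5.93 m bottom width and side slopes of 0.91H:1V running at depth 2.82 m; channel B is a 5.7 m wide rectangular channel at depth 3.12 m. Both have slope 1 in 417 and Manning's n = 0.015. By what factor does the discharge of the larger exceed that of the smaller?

1.51

Channel A: With bottom width b = 5.93 m and side slope z = 0.91: A = (b + zy)y = (5.93 + 0.91×2.82)×2.82 = 23.96 m²; P = b + 2y√(1+z²) = 5.93 + 2×2.82×1.352 = 13.56 m. Hydraulic radius R = A/P = 23.96/13.56 = 1.767 m. Q_A = (1/0.015)·23.96·1.767^(2/3)·√0.002398 = 114.3 m³/s.
Channel B: Flow area A = b·y = 5.7 × 3.12 = 17.78 m². Wetted perimeter P = b + 2y = 5.7 + 2×3.12 = 11.94 m. Hydraulic radius R = A/P = 17.78/11.94 = 1.489 m. Q_B = (1/0.015)·17.78·1.489^(2/3)·√0.002398 = 75.72 m³/s.
The larger discharge is 114.3 m³/s and the smaller is 75.72 m³/s; the ratio is 1.51.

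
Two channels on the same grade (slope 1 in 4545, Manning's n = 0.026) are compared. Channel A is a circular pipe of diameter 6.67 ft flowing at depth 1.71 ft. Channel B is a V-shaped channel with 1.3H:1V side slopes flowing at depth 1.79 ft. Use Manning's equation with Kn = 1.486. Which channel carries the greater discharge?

channel A

Channel A: For a circular section of diameter D = 6.67 ft at depth y = 1.71 ft, the central angle is θ = 2 arccos(1 − 2y/D) = 2.124 rad. Then A = (D²/8)(θ − sin θ) = 7.078 ft² and P = Dθ/2 = 7.083 ft. Hydraulic radius R = A/P = 7.078/7.083 = 0.9993 ft. Q_A = (1.486/0.026)·7.078·0.9993^(2/3)·√0.00022 = 5.997 ft³/s.
Channel B: For a triangular section with side slope z = 1.3: A = zy² = 1.3×1.79² = 4.165 ft²; P = 2y√(1+z²) = 2×1.79×1.64 = 5.872 ft. Hydraulic radius R = A/P = 4.165/5.872 = 0.7094 ft. Q_B = (1.486/0.026)·4.165·0.7094^(2/3)·√0.00022 = 2.809 ft³/s.
Q_A = 5.997 ft³/s vs Q_B = 2.809 ft³/s, so channel A carries more.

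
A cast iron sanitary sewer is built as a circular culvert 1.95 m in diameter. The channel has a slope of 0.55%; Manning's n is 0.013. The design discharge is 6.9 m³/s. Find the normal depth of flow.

Manning's equation rearranged: A R^(2/3) = nQ / (1·√S) = 0.013 × 6.9 / (√0.0055) = 1.21.
Try y = 1.29 m: A R^(2/3) = 1.435 — over.
Try y = 0.881 m: A R^(2/3) = 0.776 — short.
Try y = 1.15 m: A R^(2/3) = 1.21 — ≈ 1.21.

y_n = 1.15 m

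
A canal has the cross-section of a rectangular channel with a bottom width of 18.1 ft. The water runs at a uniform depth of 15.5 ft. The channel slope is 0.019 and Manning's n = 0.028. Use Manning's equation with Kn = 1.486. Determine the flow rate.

Flow area A = b·y = 18.1 × 15.5 = 280.6 ft². Wetted perimeter P = b + 2y = 18.1 + 2×15.5 = 49.1 ft.
Hydraulic radius R = A/P = 280.6/49.1 = 5.714 ft.
Manning's equation: Q = (1.486/n) A R^(2/3) S^(1/2) = (1.486/0.028) × 280.6 × 5.714^(2/3) × 0.019^(1/2) = 6560 ft³/s.

Q = 6560 ft³/s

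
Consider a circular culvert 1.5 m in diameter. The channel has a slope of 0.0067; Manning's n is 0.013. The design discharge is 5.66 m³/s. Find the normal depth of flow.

Manning's equation rearranged: A R^(2/3) = nQ / (1·√S) = 0.013 × 5.66 / (√0.0067) = 0.8989.
At y = 1.02 m: A R^(2/3) = 0.7402 — too small.
At y = 1.36 m: A R^(2/3) = 0.9822 — too large.
At y = 1.2 m: A R^(2/3) = 0.8982 — close enough.

y_n = 1.2 m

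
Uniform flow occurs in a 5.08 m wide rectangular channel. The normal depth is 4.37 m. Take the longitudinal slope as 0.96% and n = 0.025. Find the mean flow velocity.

Flow area A = b·y = 5.08 × 4.37 = 22.2 m². Wetted perimeter P = b + 2y = 5.08 + 2×4.37 = 13.82 m.
Hydraulic radius R = A/P = 22.2/13.82 = 1.606 m.
From Manning's equation, V = (1/n) R^(2/3) S^(1/2) = (1/0.025) × 1.606^(2/3) × 0.0096^(1/2) = 5.38 m/s.

V = 5.38 m/s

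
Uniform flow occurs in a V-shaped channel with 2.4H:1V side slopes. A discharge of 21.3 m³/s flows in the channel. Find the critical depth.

At critical depth, Q² T / (g A³) = 1, i.e. A³/T = Q²/g = 21.3²/9.81 = 46.25.
Try y = 1.44 m: A³/T = 17.83 — low.
Try y = 2 m: A³/T = 92.16 — high.
Try y = 1.74 m: A³/T = 45.93 — ≈ 46.25.

y_c = 1.74 m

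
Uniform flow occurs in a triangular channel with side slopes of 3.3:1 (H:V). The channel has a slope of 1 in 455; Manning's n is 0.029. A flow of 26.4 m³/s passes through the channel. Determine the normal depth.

y_n = 2.19 m

Manning's equation rearranged: A R^(2/3) = nQ / (1·√S) = 0.029 × 26.4 / (√0.002198) = 16.33.
Trying y = 1.9 m: A R^(2/3) = 11.18 — low.
Trying y = 2.64 m: A R^(2/3) = 26.88 — high.
Trying y = 2.19 m: A R^(2/3) = 16.33 — matches.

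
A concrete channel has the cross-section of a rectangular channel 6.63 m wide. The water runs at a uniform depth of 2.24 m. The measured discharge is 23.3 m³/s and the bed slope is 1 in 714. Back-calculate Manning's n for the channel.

n = 0.0289

Flow area A = b·y = 6.63 × 2.24 = 14.85 m². Wetted perimeter P = b + 2y = 6.63 + 2×2.24 = 11.11 m.
Hydraulic radius R = A/P = 14.85/11.11 = 1.337 m.
Rearranging Manning's equation: n = (1/Q) A R^(2/3) S^(1/2) = (1/23.3) × 14.85 × 1.337^(2/3) × √0.001401 = 0.0289.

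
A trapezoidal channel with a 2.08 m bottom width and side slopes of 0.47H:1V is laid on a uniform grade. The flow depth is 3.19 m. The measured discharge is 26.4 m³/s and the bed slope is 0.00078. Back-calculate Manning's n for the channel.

With bottom width b = 2.08 m and side slope z = 0.47: A = (b + zy)y = (2.08 + 0.47×3.19)×3.19 = 11.42 m²; P = b + 2y√(1+z²) = 2.08 + 2×3.19×1.105 = 9.13 m.
Hydraulic radius R = A/P = 11.42/9.13 = 1.251 m.
Rearranging Manning's equation: n = (1/Q) A R^(2/3) S^(1/2) = (1/26.4) × 11.42 × 1.251^(2/3) × √0.00078 = 0.014.

n = 0.014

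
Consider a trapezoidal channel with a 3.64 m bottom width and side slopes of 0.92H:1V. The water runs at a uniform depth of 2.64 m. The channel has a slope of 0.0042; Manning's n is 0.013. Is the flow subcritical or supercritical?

With bottom width b = 3.64 m and side slope z = 0.92: A = (b + zy)y = (3.64 + 0.92×2.64)×2.64 = 16.02 m²; P = b + 2y√(1+z²) = 3.64 + 2×2.64×1.359 = 10.81 m.
Hydraulic radius R = A/P = 16.02/10.81 = 1.481 m.
V = (1/n) R^(2/3) √S = (1/0.013) × 1.481^(2/3) × √0.0042 = 6.479 m/s. Hydraulic depth D_h = A/T = 16.02/8.498 = 1.885 m.
Froude number Fr = V/√(g·D_h) = 6.479/√(9.81×1.885) = 1.51, which is greater than 1, so the flow is supercritical.

supercritical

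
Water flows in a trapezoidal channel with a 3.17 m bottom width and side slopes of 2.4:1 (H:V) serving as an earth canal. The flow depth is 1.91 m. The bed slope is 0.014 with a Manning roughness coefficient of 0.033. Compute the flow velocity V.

With bottom width b = 3.17 m and side slope z = 2.4: A = (b + zy)y = (3.17 + 2.4×1.91)×1.91 = 14.81 m²; P = b + 2y√(1+z²) = 3.17 + 2×1.91×2.6 = 13.1 m.
Hydraulic radius R = A/P = 14.81/13.1 = 1.13 m.
From Manning's equation, V = (1/n) R^(2/3) S^(1/2) = (1/0.033) × 1.13^(2/3) × 0.014^(1/2) = 3.89 m/s.

V = 3.89 m/s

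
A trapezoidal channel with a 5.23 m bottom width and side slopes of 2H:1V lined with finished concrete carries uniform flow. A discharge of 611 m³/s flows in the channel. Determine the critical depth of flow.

At critical depth, Q² T / (g A³) = 1, i.e. A³/T = Q²/g = 611²/9.81 = 38060.
At y = 7.45 m: A³/T = 96290 — too large.
At y = 4.24 m: A³/T = 8852 — too small.
At y = 6.01 m: A³/T = 38070 — ≈ 38060.

y_c = 6.01 m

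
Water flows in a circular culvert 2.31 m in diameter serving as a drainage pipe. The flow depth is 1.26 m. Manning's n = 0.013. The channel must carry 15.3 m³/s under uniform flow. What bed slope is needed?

S = 0.014

For a circular section of diameter D = 2.31 m at depth y = 1.26 m, the central angle is θ = 2 arccos(1 − 2y/D) = 3.324 rad. Then A = (D²/8)(θ − sin θ) = 2.338 m² and P = Dθ/2 = 3.839 m.
Hydraulic radius R = A/P = 2.338/3.839 = 0.609 m.
From Manning's equation, S = [nQ / (1 A R^(2/3))]² = [0.013 × 15.3 / (1 × 2.338 × 0.609^(2/3))]² = 0.014.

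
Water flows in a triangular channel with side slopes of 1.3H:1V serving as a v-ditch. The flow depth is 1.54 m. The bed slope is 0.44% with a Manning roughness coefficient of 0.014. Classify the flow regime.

For a triangular section with side slope z = 1.3: A = zy² = 1.3×1.54² = 3.083 m²; P = 2y√(1+z²) = 2×1.54×1.64 = 5.052 m.
Hydraulic radius R = A/P = 3.083/5.052 = 0.6103 m.
V = (1/n) R^(2/3) √S = (1/0.014) × 0.6103^(2/3) × √0.0044 = 3.409 m/s. Hydraulic depth D_h = A/T = 3.083/4.004 = 0.77 m.
Froude number Fr = V/√(g·D_h) = 3.409/√(9.81×0.77) = 1.24, which is greater than 1, so the flow is supercritical.

supercritical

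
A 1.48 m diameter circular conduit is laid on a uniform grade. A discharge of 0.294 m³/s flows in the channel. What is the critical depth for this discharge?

y_c = 0.271 m

At critical depth, Q² T / (g A³) = 1, i.e. A³/T = Q²/g = 0.294²/9.81 = 0.008811.
At y = 0.341 m: A³/T = 0.02159 — over.
At y = 0.271 m: A³/T = 0.008781 — matches.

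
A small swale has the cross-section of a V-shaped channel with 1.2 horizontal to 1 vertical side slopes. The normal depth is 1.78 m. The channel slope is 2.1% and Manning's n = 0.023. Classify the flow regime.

For a triangular section with side slope z = 1.2: A = zy² = 1.2×1.78² = 3.802 m²; P = 2y√(1+z²) = 2×1.78×1.562 = 5.561 m.
Hydraulic radius R = A/P = 3.802/5.561 = 0.6837 m.
V = (1/n) R^(2/3) √S = (1/0.023) × 0.6837^(2/3) × √0.021 = 4.89 m/s. Hydraulic depth D_h = A/T = 3.802/4.272 = 0.89 m.
Froude number Fr = V/√(g·D_h) = 4.89/√(9.81×0.89) = 1.65, which is greater than 1, so the flow is supercritical.

supercritical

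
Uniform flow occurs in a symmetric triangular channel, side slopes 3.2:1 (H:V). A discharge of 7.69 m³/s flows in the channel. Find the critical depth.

y_c = 1.03 m

At critical depth, Q² T / (g A³) = 1, i.e. A³/T = Q²/g = 7.69²/9.81 = 6.028.
At y = 0.852 m: A³/T = 2.299 — too small.
At y = 1.15 m: A³/T = 10.3 — too large.
At y = 1.03 m: A³/T = 5.935 — matches.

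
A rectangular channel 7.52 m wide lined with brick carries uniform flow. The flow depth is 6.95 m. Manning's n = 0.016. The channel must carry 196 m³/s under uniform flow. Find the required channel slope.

Flow area A = b·y = 7.52 × 6.95 = 52.26 m². Wetted perimeter P = b + 2y = 7.52 + 2×6.95 = 21.42 m.
Hydraulic radius R = A/P = 52.26/21.42 = 2.44 m.
From Manning's equation, S = [nQ / (1 A R^(2/3))]² = [0.016 × 196 / (1 × 52.26 × 2.44^(2/3))]² = 0.0011.

S = 0.0011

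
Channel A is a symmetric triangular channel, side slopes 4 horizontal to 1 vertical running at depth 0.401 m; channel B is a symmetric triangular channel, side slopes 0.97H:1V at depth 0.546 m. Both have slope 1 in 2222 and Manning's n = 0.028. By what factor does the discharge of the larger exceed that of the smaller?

Channel A: For a triangular section with side slope z = 4: A = zy² = 4×0.401² = 0.6432 m²; P = 2y√(1+z²) = 2×0.401×4.123 = 3.307 m. Hydraulic radius R = A/P = 0.6432/3.307 = 0.1945 m. Q_A = (1/0.028)·0.6432·0.1945^(2/3)·√0.00045 = 0.1636 m³/s.
Channel B: For a triangular section with side slope z = 0.97: A = zy² = 0.97×0.546² = 0.2892 m²; P = 2y√(1+z²) = 2×0.546×1.393 = 1.521 m. Hydraulic radius R = A/P = 0.2892/1.521 = 0.1901 m. Q_B = (1/0.028)·0.2892·0.1901^(2/3)·√0.00045 = 0.07243 m³/s.
The larger discharge is 0.1636 m³/s and the smaller is 0.07243 m³/s; the ratio is 2.26.

2.26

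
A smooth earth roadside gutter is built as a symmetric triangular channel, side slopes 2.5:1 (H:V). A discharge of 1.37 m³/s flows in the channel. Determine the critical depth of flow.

At critical depth, Q² T / (g A³) = 1, i.e. A³/T = Q²/g = 1.37²/9.81 = 0.1913.
Try y = 0.633 m: A³/T = 0.3176 — too large.
Try y = 0.421 m: A³/T = 0.04133 — too small.
Try y = 0.572 m: A³/T = 0.1914 — close enough.

y_c = 0.572 m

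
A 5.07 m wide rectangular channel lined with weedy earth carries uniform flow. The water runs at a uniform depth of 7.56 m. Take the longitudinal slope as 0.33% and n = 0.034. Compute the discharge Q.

Flow area A = b·y = 5.07 × 7.56 = 38.33 m². Wetted perimeter P = b + 2y = 5.07 + 2×7.56 = 20.19 m.
Hydraulic radius R = A/P = 38.33/20.19 = 1.898 m.
Manning's equation: Q = (1/n) A R^(2/3) S^(1/2) = (1/0.034) × 38.33 × 1.898^(2/3) × 0.0033^(1/2) = 99.3 m³/s.

Q = 99.3 m³/s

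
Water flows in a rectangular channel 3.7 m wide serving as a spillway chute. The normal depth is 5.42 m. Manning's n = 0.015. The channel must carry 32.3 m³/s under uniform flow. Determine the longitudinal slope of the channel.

Flow area A = b·y = 3.7 × 5.42 = 20.05 m². Wetted perimeter P = b + 2y = 3.7 + 2×5.42 = 14.54 m.
Hydraulic radius R = A/P = 20.05/14.54 = 1.379 m.
From Manning's equation, S = [nQ / (1 A R^(2/3))]² = [0.015 × 32.3 / (1 × 20.05 × 1.379^(2/3))]² = 0.00038.

S = 0.00038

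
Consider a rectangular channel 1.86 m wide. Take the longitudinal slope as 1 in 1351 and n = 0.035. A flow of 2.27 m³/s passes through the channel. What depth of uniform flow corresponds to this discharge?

Manning's equation rearranged: A R^(2/3) = nQ / (1·√S) = 0.035 × 2.27 / (√0.0007402) = 2.92.
Trying y = 1.59 m: A R^(2/3) = 2.073 — short.
Trying y = 2.32 m: A R^(2/3) = 3.284 — over.
Trying y = 2.1 m: A R^(2/3) = 2.915 — ≈ 2.92.

y_n = 2.1 m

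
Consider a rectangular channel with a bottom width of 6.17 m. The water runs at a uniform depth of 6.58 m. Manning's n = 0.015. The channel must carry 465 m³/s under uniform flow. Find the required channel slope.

Flow area A = b·y = 6.17 × 6.58 = 40.6 m². Wetted perimeter P = b + 2y = 6.17 + 2×6.58 = 19.33 m.
Hydraulic radius R = A/P = 40.6/19.33 = 2.1 m.
From Manning's equation, S = [nQ / (1 A R^(2/3))]² = [0.015 × 465 / (1 × 40.6 × 2.1^(2/3))]² = 0.011.

S = 0.011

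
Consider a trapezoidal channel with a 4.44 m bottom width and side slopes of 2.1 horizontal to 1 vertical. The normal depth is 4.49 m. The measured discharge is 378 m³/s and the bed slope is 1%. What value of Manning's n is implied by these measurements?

With bottom width b = 4.44 m and side slope z = 2.1: A = (b + zy)y = (4.44 + 2.1×4.49)×4.49 = 62.27 m²; P = b + 2y√(1+z²) = 4.44 + 2×4.49×2.326 = 25.33 m.
Hydraulic radius R = A/P = 62.27/25.33 = 2.459 m.
Rearranging Manning's equation: n = (1/Q) A R^(2/3) S^(1/2) = (1/378) × 62.27 × 2.459^(2/3) × √0.01 = 0.03.

n = 0.03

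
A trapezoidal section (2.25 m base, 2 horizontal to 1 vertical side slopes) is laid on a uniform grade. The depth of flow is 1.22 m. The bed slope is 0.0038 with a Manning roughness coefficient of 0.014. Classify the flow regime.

With bottom width b = 2.25 m and side slope z = 2: A = (b + zy)y = (2.25 + 2×1.22)×1.22 = 5.722 m²; P = b + 2y√(1+z²) = 2.25 + 2×1.22×2.236 = 7.706 m.
Hydraulic radius R = A/P = 5.722/7.706 = 0.7425 m.
V = (1/n) R^(2/3) √S = (1/0.014) × 0.7425^(2/3) × √0.0038 = 3.61 m/s. Hydraulic depth D_h = A/T = 5.722/7.13 = 0.8025 m.
Froude number Fr = V/√(g·D_h) = 3.61/√(9.81×0.8025) = 1.29, which is greater than 1, so the flow is supercritical.

supercritical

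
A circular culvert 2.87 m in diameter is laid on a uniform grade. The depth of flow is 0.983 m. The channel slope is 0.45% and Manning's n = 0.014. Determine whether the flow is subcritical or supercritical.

supercritical

For a circular section of diameter D = 2.87 m at depth y = 0.983 m, the central angle is θ = 2 arccos(1 − 2y/D) = 2.501 rad. Then A = (D²/8)(θ − sin θ) = 1.959 m² and P = Dθ/2 = 3.589 m.
Hydraulic radius R = A/P = 1.959/3.589 = 0.546 m.
V = (1/n) R^(2/3) √S = (1/0.014) × 0.546^(2/3) × √0.0045 = 3.201 m/s. Hydraulic depth D_h = A/T = 1.959/2.724 = 0.7192 m.
Froude number Fr = V/√(g·D_h) = 3.201/√(9.81×0.7192) = 1.2, which is greater than 1, so the flow is supercritical.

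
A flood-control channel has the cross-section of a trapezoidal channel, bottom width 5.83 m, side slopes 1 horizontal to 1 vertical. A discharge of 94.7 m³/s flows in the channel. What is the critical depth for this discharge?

y_c = 2.57 m

At critical depth, Q² T / (g A³) = 1, i.e. A³/T = Q²/g = 94.7²/9.81 = 914.2.
Try y = 2.25 m: A³/T = 581.7 — low.
Try y = 2.57 m: A³/T = 917.1 — matches.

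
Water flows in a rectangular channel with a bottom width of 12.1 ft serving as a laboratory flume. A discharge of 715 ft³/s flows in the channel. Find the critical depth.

y_c = 4.77 ft

For a rectangular channel, critical depth y_c = (q²/g)^(1/3) where q = Q/b = 715/12.1 = 59.09 ft²/s.
So y_c = (59.09²/32.2)^(1/3) = 4.77 ft.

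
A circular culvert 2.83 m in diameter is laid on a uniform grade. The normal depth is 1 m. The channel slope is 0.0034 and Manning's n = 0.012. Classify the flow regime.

For a circular section of diameter D = 2.83 m at depth y = 1 m, the central angle is θ = 2 arccos(1 − 2y/D) = 2.546 rad. Then A = (D²/8)(θ − sin θ) = 1.988 m² and P = Dθ/2 = 3.603 m.
Hydraulic radius R = A/P = 1.988/3.603 = 0.5517 m.
V = (1/n) R^(2/3) √S = (1/0.012) × 0.5517^(2/3) × √0.0034 = 3.269 m/s. Hydraulic depth D_h = A/T = 1.988/2.706 = 0.7347 m.
Froude number Fr = V/√(g·D_h) = 3.269/√(9.81×0.7347) = 1.22, which is greater than 1, so the flow is supercritical.

supercritical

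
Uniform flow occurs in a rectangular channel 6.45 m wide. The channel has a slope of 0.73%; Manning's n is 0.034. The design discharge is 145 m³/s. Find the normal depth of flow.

y_n = 5.56 m

Manning's equation rearranged: A R^(2/3) = nQ / (1·√S) = 0.034 × 145 / (√0.0073) = 57.7.
Try y = 7 m: A R^(2/3) = 76.55 — over.
Try y = 4.91 m: A R^(2/3) = 49.37 — short.
Try y = 5.56 m: A R^(2/3) = 57.7 — matches.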